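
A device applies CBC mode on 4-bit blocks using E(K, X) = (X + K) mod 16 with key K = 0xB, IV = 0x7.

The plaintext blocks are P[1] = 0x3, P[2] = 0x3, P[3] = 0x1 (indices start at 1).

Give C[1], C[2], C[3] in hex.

C[1] = 0xF, C[2] = 0x7, C[3] = 0x1

CBC encryption: C_i = E(K, P_i ⊕ C_{i−1}), with C_{0} = IV.
C[1]: P[1] ⊕ 0x7 = 0x4; E(K, 0x4) = 0xF.
C[2]: P[2] ⊕ 0xF = 0xC; E(K, 0xC) = 0x7.
C[3]: P[3] ⊕ 0x7 = 0x6; E(K, 0x6) = 0x1.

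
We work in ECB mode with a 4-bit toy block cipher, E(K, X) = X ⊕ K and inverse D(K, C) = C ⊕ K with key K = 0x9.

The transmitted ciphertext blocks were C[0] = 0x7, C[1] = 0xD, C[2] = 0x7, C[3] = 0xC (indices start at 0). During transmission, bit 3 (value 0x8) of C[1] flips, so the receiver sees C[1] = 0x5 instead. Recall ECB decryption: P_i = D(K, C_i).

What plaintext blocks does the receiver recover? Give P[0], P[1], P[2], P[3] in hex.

P[0] = 0xE, P[1] = 0xC, P[2] = 0xE, P[3] = 0x5

Only C[1] changed, to 0x5. In ECB, a change in C_i affects only P_i. Decrypting the received ciphertext:
P[0]: D(K, 0x7) = 0xE.
P[1]: D(K, 0x5) = 0xC.
P[2]: D(K, 0x7) = 0xE.
P[3]: D(K, 0xC) = 0x5.
Blocks that differ from the original plaintext: P[1].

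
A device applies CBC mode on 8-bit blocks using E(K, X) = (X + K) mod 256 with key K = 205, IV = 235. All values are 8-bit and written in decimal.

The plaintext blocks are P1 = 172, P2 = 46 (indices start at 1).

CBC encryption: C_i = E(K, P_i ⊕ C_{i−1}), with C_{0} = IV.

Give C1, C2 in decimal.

C1 = 20, C2 = 7

C1: P1 ⊕ 235 = 71; E(K, 71) = 20.
C2: P2 ⊕ 20 = 58; E(K, 58) = 7.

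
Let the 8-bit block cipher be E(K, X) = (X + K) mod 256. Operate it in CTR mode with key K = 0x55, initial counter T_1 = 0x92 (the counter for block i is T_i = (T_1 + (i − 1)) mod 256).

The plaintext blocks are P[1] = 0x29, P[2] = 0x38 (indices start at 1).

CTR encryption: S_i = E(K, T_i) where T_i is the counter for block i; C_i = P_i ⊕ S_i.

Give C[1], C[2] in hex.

C[1]: T = 0x92, S = E(K, T) = 0xE7; 0x29 ⊕ 0xE7 = 0xCE.
C[2]: T = 0x93, S = E(K, T) = 0xE8; 0x38 ⊕ 0xE8 = 0xD0.

C[1] = 0xCE, C[2] = 0xD0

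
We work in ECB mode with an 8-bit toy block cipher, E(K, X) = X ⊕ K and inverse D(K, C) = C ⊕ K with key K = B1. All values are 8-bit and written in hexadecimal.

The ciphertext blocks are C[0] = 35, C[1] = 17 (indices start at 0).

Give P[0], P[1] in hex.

P[0] = 84, P[1] = A6

ECB decryption: P_i = D(K, C_i).
P[0]: D(K, 35) = 84.
P[1]: D(K, 17) = A6.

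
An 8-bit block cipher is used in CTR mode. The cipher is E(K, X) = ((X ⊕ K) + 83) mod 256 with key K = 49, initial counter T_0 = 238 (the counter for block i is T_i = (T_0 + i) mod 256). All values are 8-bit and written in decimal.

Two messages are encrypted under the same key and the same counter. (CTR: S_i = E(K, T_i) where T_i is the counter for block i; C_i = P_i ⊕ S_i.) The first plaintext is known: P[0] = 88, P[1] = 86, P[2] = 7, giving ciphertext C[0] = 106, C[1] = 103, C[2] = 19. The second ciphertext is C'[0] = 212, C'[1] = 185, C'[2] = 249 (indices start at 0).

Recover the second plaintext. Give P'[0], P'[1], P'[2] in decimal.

In CTR with a reused counter, both messages share the same keystream S_i, so C_i ⊕ C'_i = P_i ⊕ P'_i and thus P'_i = P_i ⊕ C_i ⊕ C'_i.
P'[0]: 88 ⊕ 106 ⊕ 212 = 230.
P'[1]: 86 ⊕ 103 ⊕ 185 = 136.
P'[2]: 7 ⊕ 19 ⊕ 249 = 237.

P'[0] = 230, P'[1] = 136, P'[2] = 237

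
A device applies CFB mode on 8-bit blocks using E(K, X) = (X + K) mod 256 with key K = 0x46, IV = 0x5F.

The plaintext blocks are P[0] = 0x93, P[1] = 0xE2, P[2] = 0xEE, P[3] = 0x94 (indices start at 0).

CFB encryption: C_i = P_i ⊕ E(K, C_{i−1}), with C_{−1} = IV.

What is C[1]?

C[0]: E(K, 0x5F) = 0xA5; 0x93 ⊕ 0xA5 = 0x36.
C[1]: E(K, 0x36) = 0x7C; 0xE2 ⊕ 0x7C = 0x9E.

C[1] = 0x9E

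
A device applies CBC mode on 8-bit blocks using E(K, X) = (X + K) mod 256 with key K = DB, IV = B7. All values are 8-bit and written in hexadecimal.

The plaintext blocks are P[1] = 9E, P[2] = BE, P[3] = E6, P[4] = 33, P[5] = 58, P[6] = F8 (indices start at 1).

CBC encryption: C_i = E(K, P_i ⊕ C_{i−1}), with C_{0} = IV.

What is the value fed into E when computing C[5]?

C[1]: P[1] ⊕ B7 = 29; E(K, 29) = 04.
C[2]: P[2] ⊕ 04 = BA; E(K, BA) = 95.
C[3]: P[3] ⊕ 95 = 73; E(K, 73) = 4E.
C[4]: P[4] ⊕ 4E = 7D; E(K, 7D) = 58.
C[5]: P[5] ⊕ 58 = 00; E(K, 00) = DB.
So the input to E for block [5] is 00.

00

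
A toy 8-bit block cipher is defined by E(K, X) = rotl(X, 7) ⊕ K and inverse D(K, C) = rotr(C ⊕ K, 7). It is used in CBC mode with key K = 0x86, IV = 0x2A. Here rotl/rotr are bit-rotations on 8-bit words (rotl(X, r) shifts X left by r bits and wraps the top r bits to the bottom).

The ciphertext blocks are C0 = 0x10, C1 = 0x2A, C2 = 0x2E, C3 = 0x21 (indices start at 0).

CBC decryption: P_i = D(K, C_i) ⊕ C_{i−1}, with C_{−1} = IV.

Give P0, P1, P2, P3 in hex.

P0: D(K, 0x10) = 0x2D; 0x2D ⊕ 0x2A = 0x07.
P1: D(K, 0x2A) = 0x59; 0x59 ⊕ 0x10 = 0x49.
P2: D(K, 0x2E) = 0x51; 0x51 ⊕ 0x2A = 0x7B.
P3: D(K, 0x21) = 0x4F; 0x4F ⊕ 0x2E = 0x61.

P0 = 0x07, P1 = 0x49, P2 = 0x7B, P3 = 0x61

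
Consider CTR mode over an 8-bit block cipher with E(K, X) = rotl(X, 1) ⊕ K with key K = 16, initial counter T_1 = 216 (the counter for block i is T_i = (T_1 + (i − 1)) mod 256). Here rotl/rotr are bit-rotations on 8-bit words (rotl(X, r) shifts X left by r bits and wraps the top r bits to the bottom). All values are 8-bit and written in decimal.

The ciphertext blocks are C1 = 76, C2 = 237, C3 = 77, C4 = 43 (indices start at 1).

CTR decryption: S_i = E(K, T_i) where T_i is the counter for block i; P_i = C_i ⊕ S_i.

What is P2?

P2 = 78

P2: T = 217, S = E(K, T) = 163; 237 ⊕ 163 = 78.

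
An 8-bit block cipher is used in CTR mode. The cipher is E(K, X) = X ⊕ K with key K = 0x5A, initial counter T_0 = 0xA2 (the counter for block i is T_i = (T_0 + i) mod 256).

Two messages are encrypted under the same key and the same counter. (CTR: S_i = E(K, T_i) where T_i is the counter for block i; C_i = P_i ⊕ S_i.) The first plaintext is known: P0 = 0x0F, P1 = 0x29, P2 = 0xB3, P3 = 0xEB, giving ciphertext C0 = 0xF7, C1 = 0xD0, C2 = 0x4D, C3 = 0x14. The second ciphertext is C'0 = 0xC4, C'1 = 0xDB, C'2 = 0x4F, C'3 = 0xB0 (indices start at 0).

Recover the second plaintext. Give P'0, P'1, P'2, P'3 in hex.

P'0 = 0x3C, P'1 = 0x22, P'2 = 0xB1, P'3 = 0x4F

In CTR with a reused counter, both messages share the same keystream S_i, so C_i ⊕ C'_i = P_i ⊕ P'_i and thus P'_i = P_i ⊕ C_i ⊕ C'_i.
P'0: 0x0F ⊕ 0xF7 ⊕ 0xC4 = 0x3C.
P'1: 0x29 ⊕ 0xD0 ⊕ 0xDB = 0x22.
P'2: 0xB3 ⊕ 0x4D ⊕ 0x4F = 0xB1.
P'3: 0xEB ⊕ 0x14 ⊕ 0xB0 = 0x4F.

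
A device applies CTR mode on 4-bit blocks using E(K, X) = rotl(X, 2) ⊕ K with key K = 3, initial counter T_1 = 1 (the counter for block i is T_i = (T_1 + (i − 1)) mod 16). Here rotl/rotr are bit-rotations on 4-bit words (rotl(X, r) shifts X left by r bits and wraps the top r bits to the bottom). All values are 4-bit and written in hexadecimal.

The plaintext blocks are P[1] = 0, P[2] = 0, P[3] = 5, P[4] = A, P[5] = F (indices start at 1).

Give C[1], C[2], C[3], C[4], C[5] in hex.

C[1] = 7, C[2] = B, C[3] = A, C[4] = 8, C[5] = 9

CTR encryption: S_i = E(K, T_i) where T_i is the counter for block i; C_i = P_i ⊕ S_i.
C[1]: T = 1, S = E(K, T) = 7; 0 ⊕ 7 = 7.
C[2]: T = 2, S = E(K, T) = B; 0 ⊕ B = B.
C[3]: T = 3, S = E(K, T) = F; 5 ⊕ F = A.
C[4]: T = 4, S = E(K, T) = 2; A ⊕ 2 = 8.
C[5]: T = 5, S = E(K, T) = 6; F ⊕ 6 = 9.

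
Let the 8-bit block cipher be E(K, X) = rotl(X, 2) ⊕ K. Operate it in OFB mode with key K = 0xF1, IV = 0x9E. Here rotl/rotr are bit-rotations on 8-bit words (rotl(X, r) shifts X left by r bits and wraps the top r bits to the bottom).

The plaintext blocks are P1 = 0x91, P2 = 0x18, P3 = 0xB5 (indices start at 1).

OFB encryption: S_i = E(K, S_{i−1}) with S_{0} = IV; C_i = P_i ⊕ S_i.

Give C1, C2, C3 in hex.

C1: S = E(K, 0x9E) = 0x8B; 0x91 ⊕ 0x8B = 0x1A.
C2: S = E(K, 0x8B) = 0xDF; 0x18 ⊕ 0xDF = 0xC7.
C3: S = E(K, 0xDF) = 0x8E; 0xB5 ⊕ 0x8E = 0x3B.

C1 = 0x1A, C2 = 0xC7, C3 = 0x3B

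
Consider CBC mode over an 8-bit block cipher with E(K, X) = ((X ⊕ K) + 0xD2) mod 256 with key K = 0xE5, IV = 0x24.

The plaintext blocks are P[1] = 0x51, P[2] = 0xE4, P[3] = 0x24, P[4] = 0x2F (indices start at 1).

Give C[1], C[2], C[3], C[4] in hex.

CBC encryption: C_i = E(K, P_i ⊕ C_{i−1}), with C_{0} = IV.
C[1]: P[1] ⊕ 0x24 = 0x75; E(K, 0x75) = 0x62.
C[2]: P[2] ⊕ 0x62 = 0x86; E(K, 0x86) = 0x35.
C[3]: P[3] ⊕ 0x35 = 0x11; E(K, 0x11) = 0xC6.
C[4]: P[4] ⊕ 0xC6 = 0xE9; E(K, 0xE9) = 0xDE.

C[1] = 0x62, C[2] = 0x35, C[3] = 0xC6, C[4] = 0xDE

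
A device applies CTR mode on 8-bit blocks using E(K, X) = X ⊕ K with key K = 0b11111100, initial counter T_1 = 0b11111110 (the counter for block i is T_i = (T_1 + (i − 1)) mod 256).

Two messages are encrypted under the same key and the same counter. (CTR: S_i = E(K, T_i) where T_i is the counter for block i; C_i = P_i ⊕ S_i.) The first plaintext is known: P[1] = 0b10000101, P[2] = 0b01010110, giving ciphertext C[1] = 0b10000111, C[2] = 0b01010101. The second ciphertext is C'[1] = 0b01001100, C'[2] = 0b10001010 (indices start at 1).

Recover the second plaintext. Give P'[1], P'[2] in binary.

In CTR with a reused counter, both messages share the same keystream S_i, so C_i ⊕ C'_i = P_i ⊕ P'_i and thus P'_i = P_i ⊕ C_i ⊕ C'_i.
P'[1]: 0b10000101 ⊕ 0b10000111 ⊕ 0b01001100 = 0b01001110.
P'[2]: 0b01010110 ⊕ 0b01010101 ⊕ 0b10001010 = 0b10001001.

P'[1] = 0b01001110, P'[2] = 0b10001001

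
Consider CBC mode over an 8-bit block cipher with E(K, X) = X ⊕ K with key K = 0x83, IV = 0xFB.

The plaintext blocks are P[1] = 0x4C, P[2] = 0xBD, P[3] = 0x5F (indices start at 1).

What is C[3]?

CBC encryption: C_i = E(K, P_i ⊕ C_{i−1}), with C_{0} = IV.
C[1]: P[1] ⊕ 0xFB = 0xB7; E(K, 0xB7) = 0x34.
C[2]: P[2] ⊕ 0x34 = 0x89; E(K, 0x89) = 0x0A.
C[3]: P[3] ⊕ 0x0A = 0x55; E(K, 0x55) = 0xD6.

C[3] = 0xD6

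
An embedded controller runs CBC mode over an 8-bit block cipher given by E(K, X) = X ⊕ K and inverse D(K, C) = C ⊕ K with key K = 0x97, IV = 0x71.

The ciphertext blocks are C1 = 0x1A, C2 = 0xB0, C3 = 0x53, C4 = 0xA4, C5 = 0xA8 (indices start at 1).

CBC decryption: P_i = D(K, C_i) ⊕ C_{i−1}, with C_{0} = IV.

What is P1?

P1: D(K, 0x1A) = 0x8D; 0x8D ⊕ 0x71 = 0xFC.

P1 = 0xFC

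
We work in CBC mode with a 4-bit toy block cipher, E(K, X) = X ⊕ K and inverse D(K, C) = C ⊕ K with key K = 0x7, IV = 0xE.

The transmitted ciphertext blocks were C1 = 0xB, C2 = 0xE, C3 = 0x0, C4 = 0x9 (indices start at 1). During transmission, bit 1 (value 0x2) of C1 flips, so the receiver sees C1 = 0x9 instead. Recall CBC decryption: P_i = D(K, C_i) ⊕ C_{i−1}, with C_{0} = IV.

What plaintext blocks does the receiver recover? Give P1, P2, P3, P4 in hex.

Only C1 changed, to 0x9. In CBC, a change in C_i garbles P_i and flips the same bit in P_{i+1}. Decrypting the received ciphertext:
P1: D(K, 0x9) = 0xE; 0xE ⊕ 0xE = 0x0.
P2: D(K, 0xE) = 0x9; 0x9 ⊕ 0x9 = 0x0.
P3: D(K, 0x0) = 0x7; 0x7 ⊕ 0xE = 0x9.
P4: D(K, 0x9) = 0xE; 0xE ⊕ 0x0 = 0xE.
Blocks that differ from the original plaintext: P1, P2.

P1 = 0x0, P2 = 0x0, P3 = 0x9, P4 = 0xE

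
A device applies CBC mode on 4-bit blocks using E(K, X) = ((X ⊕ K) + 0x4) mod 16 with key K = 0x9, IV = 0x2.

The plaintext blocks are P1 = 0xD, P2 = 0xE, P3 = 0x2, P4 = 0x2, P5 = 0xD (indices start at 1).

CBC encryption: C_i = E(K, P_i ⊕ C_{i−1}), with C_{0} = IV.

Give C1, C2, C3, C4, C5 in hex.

C1: P1 ⊕ 0x2 = 0xF; E(K, 0xF) = 0xA.
C2: P2 ⊕ 0xA = 0x4; E(K, 0x4) = 0x1.
C3: P3 ⊕ 0x1 = 0x3; E(K, 0x3) = 0xE.
C4: P4 ⊕ 0xE = 0xC; E(K, 0xC) = 0x9.
C5: P5 ⊕ 0x9 = 0x4; E(K, 0x4) = 0x1.

C1 = 0xA, C2 = 0x1, C3 = 0xE, C4 = 0x9, C5 = 0x1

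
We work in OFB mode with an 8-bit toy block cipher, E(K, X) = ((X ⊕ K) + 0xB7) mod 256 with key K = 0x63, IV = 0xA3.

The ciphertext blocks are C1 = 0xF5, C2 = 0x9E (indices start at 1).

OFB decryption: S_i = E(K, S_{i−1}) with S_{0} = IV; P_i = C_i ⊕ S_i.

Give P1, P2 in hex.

P1: S = E(K, 0xA3) = 0x77; 0xF5 ⊕ 0x77 = 0x82.
P2: S = E(K, 0x77) = 0xCB; 0x9E ⊕ 0xCB = 0x55.

P1 = 0x82, P2 = 0x55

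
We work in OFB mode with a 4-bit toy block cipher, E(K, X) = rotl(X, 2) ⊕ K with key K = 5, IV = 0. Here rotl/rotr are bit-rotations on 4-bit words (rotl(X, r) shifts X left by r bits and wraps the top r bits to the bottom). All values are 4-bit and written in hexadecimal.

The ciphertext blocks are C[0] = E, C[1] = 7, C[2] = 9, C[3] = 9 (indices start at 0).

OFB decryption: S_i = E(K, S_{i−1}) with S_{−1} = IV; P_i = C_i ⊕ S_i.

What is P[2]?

P[2] = C

P[0]: S = E(K, 0) = 5; E ⊕ 5 = B.
P[1]: S = E(K, 5) = 0; 7 ⊕ 0 = 7.
P[2]: S = E(K, 0) = 5; 9 ⊕ 5 = C.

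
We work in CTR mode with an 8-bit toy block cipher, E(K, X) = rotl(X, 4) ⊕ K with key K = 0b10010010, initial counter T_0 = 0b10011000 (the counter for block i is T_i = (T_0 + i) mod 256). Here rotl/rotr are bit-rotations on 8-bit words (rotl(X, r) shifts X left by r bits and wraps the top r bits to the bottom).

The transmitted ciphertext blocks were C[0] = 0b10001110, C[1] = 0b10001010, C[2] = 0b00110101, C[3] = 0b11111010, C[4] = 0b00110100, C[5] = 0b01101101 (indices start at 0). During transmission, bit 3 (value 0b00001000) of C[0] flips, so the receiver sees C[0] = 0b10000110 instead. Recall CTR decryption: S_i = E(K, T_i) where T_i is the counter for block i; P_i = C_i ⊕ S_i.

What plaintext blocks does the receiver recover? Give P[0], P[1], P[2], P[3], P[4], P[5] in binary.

P[0] = 0b10011101, P[1] = 0b10000001, P[2] = 0b00001110, P[3] = 0b11010001, P[4] = 0b01101111, P[5] = 0b00100110

Only C[0] changed, to 0b10000110. In CTR, a change in C_i flips the same bit in P_i only; the keystream is unaffected. Decrypting the received ciphertext:
P[0]: T = 0b10011000, S = E(K, T) = 0b00011011; 0b10000110 ⊕ 0b00011011 = 0b10011101.
P[1]: T = 0b10011001, S = E(K, T) = 0b00001011; 0b10001010 ⊕ 0b00001011 = 0b10000001.
P[2]: T = 0b10011010, S = E(K, T) = 0b00111011; 0b00110101 ⊕ 0b00111011 = 0b00001110.
P[3]: T = 0b10011011, S = E(K, T) = 0b00101011; 0b11111010 ⊕ 0b00101011 = 0b11010001.
P[4]: T = 0b10011100, S = E(K, T) = 0b01011011; 0b00110100 ⊕ 0b01011011 = 0b01101111.
P[5]: T = 0b10011101, S = E(K, T) = 0b01001011; 0b01101101 ⊕ 0b01001011 = 0b00100110.
Blocks that differ from the original plaintext: P[0].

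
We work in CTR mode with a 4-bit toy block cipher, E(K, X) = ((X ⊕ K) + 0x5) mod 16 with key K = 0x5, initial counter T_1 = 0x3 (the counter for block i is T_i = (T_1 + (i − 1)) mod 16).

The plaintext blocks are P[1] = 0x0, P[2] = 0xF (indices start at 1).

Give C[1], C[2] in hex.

CTR encryption: S_i = E(K, T_i) where T_i is the counter for block i; C_i = P_i ⊕ S_i.
C[1]: T = 0x3, S = E(K, T) = 0xB; 0x0 ⊕ 0xB = 0xB.
C[2]: T = 0x4, S = E(K, T) = 0x6; 0xF ⊕ 0x6 = 0x9.

C[1] = 0xB, C[2] = 0x9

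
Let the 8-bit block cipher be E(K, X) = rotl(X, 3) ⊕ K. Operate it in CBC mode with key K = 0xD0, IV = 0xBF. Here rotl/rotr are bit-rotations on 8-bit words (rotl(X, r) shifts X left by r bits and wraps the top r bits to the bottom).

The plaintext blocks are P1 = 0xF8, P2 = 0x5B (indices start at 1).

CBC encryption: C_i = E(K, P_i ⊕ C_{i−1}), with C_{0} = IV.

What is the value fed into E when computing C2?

0xB1

C1: P1 ⊕ 0xBF = 0x47; E(K, 0x47) = 0xEA.
C2: P2 ⊕ 0xEA = 0xB1; E(K, 0xB1) = 0x5D.
So the input to E for block 2 is 0xB1.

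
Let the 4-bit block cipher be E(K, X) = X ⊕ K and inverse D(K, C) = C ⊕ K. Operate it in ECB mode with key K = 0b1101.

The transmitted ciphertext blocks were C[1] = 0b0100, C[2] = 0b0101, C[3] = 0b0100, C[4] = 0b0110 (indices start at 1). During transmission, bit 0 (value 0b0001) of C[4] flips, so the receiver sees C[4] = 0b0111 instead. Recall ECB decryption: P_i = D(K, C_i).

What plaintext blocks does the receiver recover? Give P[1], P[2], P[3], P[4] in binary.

P[1] = 0b1001, P[2] = 0b1000, P[3] = 0b1001, P[4] = 0b1010

Only C[4] changed, to 0b0111. In ECB, a change in C_i affects only P_i. Decrypting the received ciphertext:
P[1]: D(K, 0b0100) = 0b1001.
P[2]: D(K, 0b0101) = 0b1000.
P[3]: D(K, 0b0100) = 0b1001.
P[4]: D(K, 0b0111) = 0b1010.
Blocks that differ from the original plaintext: P[4].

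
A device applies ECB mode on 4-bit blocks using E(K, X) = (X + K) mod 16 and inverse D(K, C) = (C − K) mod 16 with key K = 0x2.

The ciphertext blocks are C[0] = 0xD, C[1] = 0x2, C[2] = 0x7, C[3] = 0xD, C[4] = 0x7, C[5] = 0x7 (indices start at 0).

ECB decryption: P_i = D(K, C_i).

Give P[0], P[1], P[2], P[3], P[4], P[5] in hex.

P[0]: D(K, 0xD) = 0xB.
P[1]: D(K, 0x2) = 0x0.
P[2]: D(K, 0x7) = 0x5.
P[3]: D(K, 0xD) = 0xB.
P[4]: D(K, 0x7) = 0x5.
P[5]: D(K, 0x7) = 0x5.

P[0] = 0xB, P[1] = 0x0, P[2] = 0x5, P[3] = 0xB, P[4] = 0x5, P[5] = 0x5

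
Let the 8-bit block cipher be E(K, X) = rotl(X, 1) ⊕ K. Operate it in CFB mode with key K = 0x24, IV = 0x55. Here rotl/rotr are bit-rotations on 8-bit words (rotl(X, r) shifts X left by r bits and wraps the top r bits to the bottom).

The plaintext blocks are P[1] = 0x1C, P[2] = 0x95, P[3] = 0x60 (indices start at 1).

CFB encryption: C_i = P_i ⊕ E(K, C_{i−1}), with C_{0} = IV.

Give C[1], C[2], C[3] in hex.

C[1] = 0x92, C[2] = 0x94, C[3] = 0x6D

C[1]: E(K, 0x55) = 0x8E; 0x1C ⊕ 0x8E = 0x92.
C[2]: E(K, 0x92) = 0x01; 0x95 ⊕ 0x01 = 0x94.
C[3]: E(K, 0x94) = 0x0D; 0x60 ⊕ 0x0D = 0x6D.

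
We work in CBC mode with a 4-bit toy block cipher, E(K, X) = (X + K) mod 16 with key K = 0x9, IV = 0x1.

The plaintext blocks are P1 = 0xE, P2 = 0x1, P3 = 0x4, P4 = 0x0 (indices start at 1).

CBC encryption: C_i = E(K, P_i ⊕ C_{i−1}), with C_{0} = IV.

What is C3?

C1: P1 ⊕ 0x1 = 0xF; E(K, 0xF) = 0x8.
C2: P2 ⊕ 0x8 = 0x9; E(K, 0x9) = 0x2.
C3: P3 ⊕ 0x2 = 0x6; E(K, 0x6) = 0xF.

C3 = 0xF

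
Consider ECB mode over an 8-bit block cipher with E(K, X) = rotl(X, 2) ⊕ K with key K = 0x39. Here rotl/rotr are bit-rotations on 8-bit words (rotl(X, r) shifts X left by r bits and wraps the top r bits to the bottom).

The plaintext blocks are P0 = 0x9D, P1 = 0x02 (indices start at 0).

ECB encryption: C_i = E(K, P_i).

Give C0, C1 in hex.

C0: E(K, 0x9D) = 0x4F.
C1: E(K, 0x02) = 0x31.

C0 = 0x4F, C1 = 0x31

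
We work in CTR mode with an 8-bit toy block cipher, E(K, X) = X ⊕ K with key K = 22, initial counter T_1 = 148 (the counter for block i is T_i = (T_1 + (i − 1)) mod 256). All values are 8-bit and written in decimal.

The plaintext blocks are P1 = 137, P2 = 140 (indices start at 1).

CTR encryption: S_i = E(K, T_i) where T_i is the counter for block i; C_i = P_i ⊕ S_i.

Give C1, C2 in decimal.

C1 = 11, C2 = 15

C1: T = 148, S = E(K, T) = 130; 137 ⊕ 130 = 11.
C2: T = 149, S = E(K, T) = 131; 140 ⊕ 131 = 15.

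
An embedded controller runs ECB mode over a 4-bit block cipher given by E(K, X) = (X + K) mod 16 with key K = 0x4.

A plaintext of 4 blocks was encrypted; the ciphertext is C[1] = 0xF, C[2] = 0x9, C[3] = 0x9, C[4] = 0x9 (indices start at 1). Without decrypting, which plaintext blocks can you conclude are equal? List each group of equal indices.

P[2] = P[3] = P[4]

ECB encrypts each block independently with the same key, so equal ciphertext blocks imply equal plaintext blocks.
C[2] = C[3] = C[4] = 0x9, so P[2] = P[3] = P[4].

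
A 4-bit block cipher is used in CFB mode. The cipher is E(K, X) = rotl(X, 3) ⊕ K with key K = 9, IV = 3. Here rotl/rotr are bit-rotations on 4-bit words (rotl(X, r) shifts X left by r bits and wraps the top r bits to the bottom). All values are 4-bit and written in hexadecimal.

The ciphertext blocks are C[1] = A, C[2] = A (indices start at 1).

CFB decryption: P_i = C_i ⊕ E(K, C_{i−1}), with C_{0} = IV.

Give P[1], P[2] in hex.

P[1]: E(K, 3) = 0; A ⊕ 0 = A.
P[2]: E(K, A) = C; A ⊕ C = 6.

P[1] = A, P[2] = 6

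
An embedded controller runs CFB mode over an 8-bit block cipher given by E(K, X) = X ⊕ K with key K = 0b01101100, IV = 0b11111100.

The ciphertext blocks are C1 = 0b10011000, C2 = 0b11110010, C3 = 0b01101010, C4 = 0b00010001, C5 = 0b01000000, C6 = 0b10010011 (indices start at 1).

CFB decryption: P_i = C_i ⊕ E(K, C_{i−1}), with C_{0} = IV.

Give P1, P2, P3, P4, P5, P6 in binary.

P1 = 0b00001000, P2 = 0b00000110, P3 = 0b11110100, P4 = 0b00010111, P5 = 0b00111101, P6 = 0b10111111

P1: E(K, 0b11111100) = 0b10010000; 0b10011000 ⊕ 0b10010000 = 0b00001000.
P2: E(K, 0b10011000) = 0b11110100; 0b11110010 ⊕ 0b11110100 = 0b00000110.
P3: E(K, 0b11110010) = 0b10011110; 0b01101010 ⊕ 0b10011110 = 0b11110100.
P4: E(K, 0b01101010) = 0b00000110; 0b00010001 ⊕ 0b00000110 = 0b00010111.
P5: E(K, 0b00010001) = 0b01111101; 0b01000000 ⊕ 0b01111101 = 0b00111101.
P6: E(K, 0b01000000) = 0b00101100; 0b10010011 ⊕ 0b00101100 = 0b10111111.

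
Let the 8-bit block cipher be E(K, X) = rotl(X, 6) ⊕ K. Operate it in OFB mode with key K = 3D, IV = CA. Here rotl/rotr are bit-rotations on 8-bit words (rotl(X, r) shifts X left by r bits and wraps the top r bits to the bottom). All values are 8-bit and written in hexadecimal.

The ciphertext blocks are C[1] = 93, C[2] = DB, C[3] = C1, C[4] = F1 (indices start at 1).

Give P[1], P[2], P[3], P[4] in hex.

P[1] = 1C, P[2] = 05, P[3] = 4B, P[4] = 6E

OFB decryption: S_i = E(K, S_{i−1}) with S_{0} = IV; P_i = C_i ⊕ S_i.
P[1]: S = E(K, CA) = 8F; 93 ⊕ 8F = 1C.
P[2]: S = E(K, 8F) = DE; DB ⊕ DE = 05.
P[3]: S = E(K, DE) = 8A; C1 ⊕ 8A = 4B.
P[4]: S = E(K, 8A) = 9F; F1 ⊕ 9F = 6E.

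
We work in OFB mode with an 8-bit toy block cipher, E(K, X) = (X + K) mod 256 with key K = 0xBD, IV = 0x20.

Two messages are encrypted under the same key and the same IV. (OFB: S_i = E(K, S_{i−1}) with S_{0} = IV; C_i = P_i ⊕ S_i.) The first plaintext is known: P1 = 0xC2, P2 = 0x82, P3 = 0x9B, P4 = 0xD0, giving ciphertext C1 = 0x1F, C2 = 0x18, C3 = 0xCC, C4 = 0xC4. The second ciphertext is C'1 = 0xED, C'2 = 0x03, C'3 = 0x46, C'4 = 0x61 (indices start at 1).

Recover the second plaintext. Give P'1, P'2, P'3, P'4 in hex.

P'1 = 0x30, P'2 = 0x99, P'3 = 0x11, P'4 = 0x75

In OFB with a reused IV, both messages share the same keystream S_i, so C_i ⊕ C'_i = P_i ⊕ P'_i and thus P'_i = P_i ⊕ C_i ⊕ C'_i.
P'1: 0xC2 ⊕ 0x1F ⊕ 0xED = 0x30.
P'2: 0x82 ⊕ 0x18 ⊕ 0x03 = 0x99.
P'3: 0x9B ⊕ 0xCC ⊕ 0x46 = 0x11.
P'4: 0xD0 ⊕ 0xC4 ⊕ 0x61 = 0x75.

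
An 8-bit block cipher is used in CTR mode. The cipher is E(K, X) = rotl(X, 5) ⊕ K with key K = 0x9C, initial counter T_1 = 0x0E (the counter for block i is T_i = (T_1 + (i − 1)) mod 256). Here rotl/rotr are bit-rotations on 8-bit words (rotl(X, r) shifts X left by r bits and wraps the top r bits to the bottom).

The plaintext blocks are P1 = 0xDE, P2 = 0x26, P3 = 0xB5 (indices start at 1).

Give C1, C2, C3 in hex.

C1 = 0x83, C2 = 0x5B, C3 = 0x2B

CTR encryption: S_i = E(K, T_i) where T_i is the counter for block i; C_i = P_i ⊕ S_i.
C1: T = 0x0E, S = E(K, T) = 0x5D; 0xDE ⊕ 0x5D = 0x83.
C2: T = 0x0F, S = E(K, T) = 0x7D; 0x26 ⊕ 0x7D = 0x5B.
C3: T = 0x10, S = E(K, T) = 0x9E; 0xB5 ⊕ 0x9E = 0x2B.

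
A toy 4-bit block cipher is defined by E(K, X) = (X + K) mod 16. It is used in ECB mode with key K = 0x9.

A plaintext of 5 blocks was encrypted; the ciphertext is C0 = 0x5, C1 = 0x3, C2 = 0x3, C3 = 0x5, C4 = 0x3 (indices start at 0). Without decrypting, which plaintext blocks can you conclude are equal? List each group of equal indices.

ECB encrypts each block independently with the same key, so equal ciphertext blocks imply equal plaintext blocks.
C0 = C3 = 0x5, so P0 = P3.
C1 = C2 = C4 = 0x3, so P1 = P2 = P4.

P0 = P3; P1 = P2 = P4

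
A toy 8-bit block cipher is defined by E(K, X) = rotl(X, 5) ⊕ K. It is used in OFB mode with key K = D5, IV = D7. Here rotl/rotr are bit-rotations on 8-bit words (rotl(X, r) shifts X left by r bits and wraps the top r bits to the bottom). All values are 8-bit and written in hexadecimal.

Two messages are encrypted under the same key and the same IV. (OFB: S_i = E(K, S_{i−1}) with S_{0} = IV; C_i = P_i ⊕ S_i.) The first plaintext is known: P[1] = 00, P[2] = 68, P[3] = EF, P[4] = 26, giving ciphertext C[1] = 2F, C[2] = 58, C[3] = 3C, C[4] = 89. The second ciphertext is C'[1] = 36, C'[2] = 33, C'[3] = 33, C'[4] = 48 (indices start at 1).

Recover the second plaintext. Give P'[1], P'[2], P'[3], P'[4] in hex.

In OFB with a reused IV, both messages share the same keystream S_i, so C_i ⊕ C'_i = P_i ⊕ P'_i and thus P'_i = P_i ⊕ C_i ⊕ C'_i.
P'[1]: 00 ⊕ 2F ⊕ 36 = 19.
P'[2]: 68 ⊕ 58 ⊕ 33 = 03.
P'[3]: EF ⊕ 3C ⊕ 33 = E0.
P'[4]: 26 ⊕ 89 ⊕ 48 = E7.

P'[1] = 19, P'[2] = 03, P'[3] = E0, P'[4] = E7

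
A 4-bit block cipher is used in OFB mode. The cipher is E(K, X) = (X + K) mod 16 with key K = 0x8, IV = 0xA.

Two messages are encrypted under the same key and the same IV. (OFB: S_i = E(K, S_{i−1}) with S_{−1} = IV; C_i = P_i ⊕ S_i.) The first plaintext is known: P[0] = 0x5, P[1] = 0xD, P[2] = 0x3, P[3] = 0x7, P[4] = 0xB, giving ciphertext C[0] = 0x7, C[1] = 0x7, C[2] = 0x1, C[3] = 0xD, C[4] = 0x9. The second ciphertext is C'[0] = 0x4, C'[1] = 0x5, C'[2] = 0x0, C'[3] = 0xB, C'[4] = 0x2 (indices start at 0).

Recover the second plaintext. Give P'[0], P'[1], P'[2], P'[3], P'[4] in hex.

In OFB with a reused IV, both messages share the same keystream S_i, so C_i ⊕ C'_i = P_i ⊕ P'_i and thus P'_i = P_i ⊕ C_i ⊕ C'_i.
P'[0]: 0x5 ⊕ 0x7 ⊕ 0x4 = 0x6.
P'[1]: 0xD ⊕ 0x7 ⊕ 0x5 = 0xF.
P'[2]: 0x3 ⊕ 0x1 ⊕ 0x0 = 0x2.
P'[3]: 0x7 ⊕ 0xD ⊕ 0xB = 0x1.
P'[4]: 0xB ⊕ 0x9 ⊕ 0x2 = 0x0.

P'[0] = 0x6, P'[1] = 0xF, P'[2] = 0x2, P'[3] = 0x1, P'[4] = 0x0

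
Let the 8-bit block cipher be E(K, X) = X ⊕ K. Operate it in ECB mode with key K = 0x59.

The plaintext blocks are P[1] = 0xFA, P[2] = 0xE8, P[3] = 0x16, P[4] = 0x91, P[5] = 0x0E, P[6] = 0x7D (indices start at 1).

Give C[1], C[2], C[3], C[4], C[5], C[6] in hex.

C[1] = 0xA3, C[2] = 0xB1, C[3] = 0x4F, C[4] = 0xC8, C[5] = 0x57, C[6] = 0x24

ECB encryption: C_i = E(K, P_i).
C[1]: E(K, 0xFA) = 0xA3.
C[2]: E(K, 0xE8) = 0xB1.
C[3]: E(K, 0x16) = 0x4F.
C[4]: E(K, 0x91) = 0xC8.
C[5]: E(K, 0x0E) = 0x57.
C[6]: E(K, 0x7D) = 0x24.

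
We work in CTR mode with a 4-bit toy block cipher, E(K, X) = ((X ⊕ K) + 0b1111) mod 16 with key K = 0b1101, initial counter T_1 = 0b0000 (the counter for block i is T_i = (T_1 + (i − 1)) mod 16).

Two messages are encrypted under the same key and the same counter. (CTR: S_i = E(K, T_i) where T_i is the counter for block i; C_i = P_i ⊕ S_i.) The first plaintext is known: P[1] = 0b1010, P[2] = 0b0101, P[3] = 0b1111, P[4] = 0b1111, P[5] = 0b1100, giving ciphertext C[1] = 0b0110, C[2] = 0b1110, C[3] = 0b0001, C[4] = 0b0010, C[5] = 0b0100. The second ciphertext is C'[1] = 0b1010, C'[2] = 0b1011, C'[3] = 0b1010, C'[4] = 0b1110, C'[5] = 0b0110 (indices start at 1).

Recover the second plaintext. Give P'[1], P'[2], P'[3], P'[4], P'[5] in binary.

In CTR with a reused counter, both messages share the same keystream S_i, so C_i ⊕ C'_i = P_i ⊕ P'_i and thus P'_i = P_i ⊕ C_i ⊕ C'_i.
P'[1]: 0b1010 ⊕ 0b0110 ⊕ 0b1010 = 0b0110.
P'[2]: 0b0101 ⊕ 0b1110 ⊕ 0b1011 = 0b0000.
P'[3]: 0b1111 ⊕ 0b0001 ⊕ 0b1010 = 0b0100.
P'[4]: 0b1111 ⊕ 0b0010 ⊕ 0b1110 = 0b0011.
P'[5]: 0b1100 ⊕ 0b0100 ⊕ 0b0110 = 0b1110.

P'[1] = 0b0110, P'[2] = 0b0000, P'[3] = 0b0100, P'[4] = 0b0011, P'[5] = 0b1110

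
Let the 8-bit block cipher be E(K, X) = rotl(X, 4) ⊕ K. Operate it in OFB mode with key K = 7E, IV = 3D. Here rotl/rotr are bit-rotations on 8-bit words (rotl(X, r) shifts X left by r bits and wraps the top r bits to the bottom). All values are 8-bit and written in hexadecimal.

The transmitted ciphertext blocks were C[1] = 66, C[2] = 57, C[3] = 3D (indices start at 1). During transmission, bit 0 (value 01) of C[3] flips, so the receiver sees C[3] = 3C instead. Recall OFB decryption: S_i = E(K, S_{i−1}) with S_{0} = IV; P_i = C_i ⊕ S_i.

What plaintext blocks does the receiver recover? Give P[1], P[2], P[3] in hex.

Only C[3] changed, to 3C. In OFB, a change in C_i flips the same bit in P_i only; the keystream is unaffected. Decrypting the received ciphertext:
P[1]: S = E(K, 3D) = AD; 66 ⊕ AD = CB.
P[2]: S = E(K, AD) = A4; 57 ⊕ A4 = F3.
P[3]: S = E(K, A4) = 34; 3C ⊕ 34 = 08.
Blocks that differ from the original plaintext: P[3].

P[1] = CB, P[2] = F3, P[3] = 08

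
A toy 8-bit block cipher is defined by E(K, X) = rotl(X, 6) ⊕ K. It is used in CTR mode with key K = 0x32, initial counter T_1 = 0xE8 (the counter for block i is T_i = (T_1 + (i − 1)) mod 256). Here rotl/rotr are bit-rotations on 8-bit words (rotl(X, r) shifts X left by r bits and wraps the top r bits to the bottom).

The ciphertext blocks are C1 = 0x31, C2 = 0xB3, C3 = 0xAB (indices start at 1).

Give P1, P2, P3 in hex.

P1 = 0x39, P2 = 0xFB, P3 = 0x23

CTR decryption: S_i = E(K, T_i) where T_i is the counter for block i; P_i = C_i ⊕ S_i.
P1: T = 0xE8, S = E(K, T) = 0x08; 0x31 ⊕ 0x08 = 0x39.
P2: T = 0xE9, S = E(K, T) = 0x48; 0xB3 ⊕ 0x48 = 0xFB.
P3: T = 0xEA, S = E(K, T) = 0x88; 0xAB ⊕ 0x88 = 0x23.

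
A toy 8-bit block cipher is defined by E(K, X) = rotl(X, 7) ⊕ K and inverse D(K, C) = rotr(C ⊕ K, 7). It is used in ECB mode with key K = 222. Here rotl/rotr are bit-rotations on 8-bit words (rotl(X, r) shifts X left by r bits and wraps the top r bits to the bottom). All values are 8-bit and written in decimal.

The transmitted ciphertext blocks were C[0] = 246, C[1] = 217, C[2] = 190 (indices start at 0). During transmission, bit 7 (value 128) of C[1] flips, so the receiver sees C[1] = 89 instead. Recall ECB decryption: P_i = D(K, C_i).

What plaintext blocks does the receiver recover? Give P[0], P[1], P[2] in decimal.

P[0] = 80, P[1] = 15, P[2] = 192

Only C[1] changed, to 89. In ECB, a change in C_i affects only P_i. Decrypting the received ciphertext:
P[0]: D(K, 246) = 80.
P[1]: D(K, 89) = 15.
P[2]: D(K, 190) = 192.
Blocks that differ from the original plaintext: P[1].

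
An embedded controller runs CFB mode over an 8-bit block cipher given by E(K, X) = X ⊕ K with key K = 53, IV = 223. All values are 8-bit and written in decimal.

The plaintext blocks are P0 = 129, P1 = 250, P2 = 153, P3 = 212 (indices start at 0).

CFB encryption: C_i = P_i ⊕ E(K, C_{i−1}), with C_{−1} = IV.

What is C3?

C0: E(K, 223) = 234; 129 ⊕ 234 = 107.
C1: E(K, 107) = 94; 250 ⊕ 94 = 164.
C2: E(K, 164) = 145; 153 ⊕ 145 = 8.
C3: E(K, 8) = 61; 212 ⊕ 61 = 233.

C3 = 233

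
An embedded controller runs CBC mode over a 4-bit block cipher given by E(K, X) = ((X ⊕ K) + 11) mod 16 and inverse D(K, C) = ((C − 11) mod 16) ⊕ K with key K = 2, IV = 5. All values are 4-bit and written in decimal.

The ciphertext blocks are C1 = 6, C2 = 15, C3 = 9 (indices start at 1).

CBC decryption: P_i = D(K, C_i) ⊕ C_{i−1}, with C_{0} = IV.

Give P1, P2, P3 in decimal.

P1 = 12, P2 = 0, P3 = 3

P1: D(K, 6) = 9; 9 ⊕ 5 = 12.
P2: D(K, 15) = 6; 6 ⊕ 6 = 0.
P3: D(K, 9) = 12; 12 ⊕ 15 = 3.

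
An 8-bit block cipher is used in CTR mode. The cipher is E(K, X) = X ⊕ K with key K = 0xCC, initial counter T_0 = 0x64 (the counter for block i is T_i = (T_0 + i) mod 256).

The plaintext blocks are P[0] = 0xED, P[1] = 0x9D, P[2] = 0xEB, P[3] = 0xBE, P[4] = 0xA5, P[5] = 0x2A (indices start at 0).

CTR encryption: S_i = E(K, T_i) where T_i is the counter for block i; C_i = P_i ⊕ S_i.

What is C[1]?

C[0]: T = 0x64, S = E(K, T) = 0xA8; 0xED ⊕ 0xA8 = 0x45.
C[1]: T = 0x65, S = E(K, T) = 0xA9; 0x9D ⊕ 0xA9 = 0x34.

C[1] = 0x34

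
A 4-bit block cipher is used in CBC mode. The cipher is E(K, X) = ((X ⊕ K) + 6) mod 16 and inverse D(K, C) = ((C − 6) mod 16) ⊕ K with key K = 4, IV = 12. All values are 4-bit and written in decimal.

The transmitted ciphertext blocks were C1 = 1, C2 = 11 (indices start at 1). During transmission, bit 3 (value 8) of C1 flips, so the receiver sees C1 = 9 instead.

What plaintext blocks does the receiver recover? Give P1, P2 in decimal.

CBC decryption: P_i = D(K, C_i) ⊕ C_{i−1}, with C_{0} = IV.
Only C1 changed, to 9. In CBC, a change in C_i garbles P_i and flips the same bit in P_{i+1}. Decrypting the received ciphertext:
P1: D(K, 9) = 7; 7 ⊕ 12 = 11.
P2: D(K, 11) = 1; 1 ⊕ 9 = 8.
Blocks that differ from the original plaintext: P1, P2.

P1 = 11, P2 = 8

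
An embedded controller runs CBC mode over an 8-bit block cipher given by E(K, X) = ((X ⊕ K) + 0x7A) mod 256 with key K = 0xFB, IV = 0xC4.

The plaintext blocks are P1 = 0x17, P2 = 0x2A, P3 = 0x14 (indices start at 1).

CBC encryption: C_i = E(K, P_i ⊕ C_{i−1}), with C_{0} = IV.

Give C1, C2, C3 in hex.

C1 = 0xA2, C2 = 0xED, C3 = 0x7C

C1: P1 ⊕ 0xC4 = 0xD3; E(K, 0xD3) = 0xA2.
C2: P2 ⊕ 0xA2 = 0x88; E(K, 0x88) = 0xED.
C3: P3 ⊕ 0xED = 0xF9; E(K, 0xF9) = 0x7C.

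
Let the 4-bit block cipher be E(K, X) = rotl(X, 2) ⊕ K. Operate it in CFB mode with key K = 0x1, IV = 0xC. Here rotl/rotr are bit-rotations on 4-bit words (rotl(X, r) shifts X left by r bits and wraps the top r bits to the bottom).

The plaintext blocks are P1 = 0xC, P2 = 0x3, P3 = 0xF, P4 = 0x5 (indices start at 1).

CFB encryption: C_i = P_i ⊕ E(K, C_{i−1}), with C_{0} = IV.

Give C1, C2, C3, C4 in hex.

C1 = 0xE, C2 = 0x9, C3 = 0x8, C4 = 0x6

C1: E(K, 0xC) = 0x2; 0xC ⊕ 0x2 = 0xE.
C2: E(K, 0xE) = 0xA; 0x3 ⊕ 0xA = 0x9.
C3: E(K, 0x9) = 0x7; 0xF ⊕ 0x7 = 0x8.
C4: E(K, 0x8) = 0x3; 0x5 ⊕ 0x3 = 0x6.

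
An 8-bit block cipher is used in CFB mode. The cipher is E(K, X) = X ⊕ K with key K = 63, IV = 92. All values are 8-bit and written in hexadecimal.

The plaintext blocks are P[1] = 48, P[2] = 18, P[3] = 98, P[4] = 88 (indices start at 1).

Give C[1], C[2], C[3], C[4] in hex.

CFB encryption: C_i = P_i ⊕ E(K, C_{i−1}), with C_{0} = IV.
C[1]: E(K, 92) = F1; 48 ⊕ F1 = B9.
C[2]: E(K, B9) = DA; 18 ⊕ DA = C2.
C[3]: E(K, C2) = A1; 98 ⊕ A1 = 39.
C[4]: E(K, 39) = 5A; 88 ⊕ 5A = D2.

C[1] = B9, C[2] = C2, C[3] = 39, C[4] = D2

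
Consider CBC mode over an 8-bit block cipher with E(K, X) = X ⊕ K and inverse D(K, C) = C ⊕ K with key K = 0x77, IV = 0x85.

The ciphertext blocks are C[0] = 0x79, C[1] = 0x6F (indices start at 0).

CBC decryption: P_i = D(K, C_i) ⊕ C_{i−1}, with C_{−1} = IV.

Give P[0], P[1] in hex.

P[0] = 0x8B, P[1] = 0x61

P[0]: D(K, 0x79) = 0x0E; 0x0E ⊕ 0x85 = 0x8B.
P[1]: D(K, 0x6F) = 0x18; 0x18 ⊕ 0x79 = 0x61.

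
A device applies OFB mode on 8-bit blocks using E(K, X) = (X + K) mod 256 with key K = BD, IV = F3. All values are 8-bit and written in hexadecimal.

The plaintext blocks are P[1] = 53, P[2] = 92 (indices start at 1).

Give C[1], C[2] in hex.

OFB encryption: S_i = E(K, S_{i−1}) with S_{0} = IV; C_i = P_i ⊕ S_i.
C[1]: S = E(K, F3) = B0; 53 ⊕ B0 = E3.
C[2]: S = E(K, B0) = 6D; 92 ⊕ 6D = FF.

C[1] = E3, C[2] = FF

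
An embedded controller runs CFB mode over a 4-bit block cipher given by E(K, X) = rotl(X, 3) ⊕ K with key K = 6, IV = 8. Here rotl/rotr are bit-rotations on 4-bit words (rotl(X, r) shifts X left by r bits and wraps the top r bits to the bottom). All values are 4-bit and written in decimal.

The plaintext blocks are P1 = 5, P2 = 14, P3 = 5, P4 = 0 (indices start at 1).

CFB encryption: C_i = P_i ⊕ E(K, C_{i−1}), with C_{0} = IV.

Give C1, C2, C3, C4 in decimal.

C1: E(K, 8) = 2; 5 ⊕ 2 = 7.
C2: E(K, 7) = 13; 14 ⊕ 13 = 3.
C3: E(K, 3) = 15; 5 ⊕ 15 = 10.
C4: E(K, 10) = 3; 0 ⊕ 3 = 3.

C1 = 7, C2 = 3, C3 = 10, C4 = 3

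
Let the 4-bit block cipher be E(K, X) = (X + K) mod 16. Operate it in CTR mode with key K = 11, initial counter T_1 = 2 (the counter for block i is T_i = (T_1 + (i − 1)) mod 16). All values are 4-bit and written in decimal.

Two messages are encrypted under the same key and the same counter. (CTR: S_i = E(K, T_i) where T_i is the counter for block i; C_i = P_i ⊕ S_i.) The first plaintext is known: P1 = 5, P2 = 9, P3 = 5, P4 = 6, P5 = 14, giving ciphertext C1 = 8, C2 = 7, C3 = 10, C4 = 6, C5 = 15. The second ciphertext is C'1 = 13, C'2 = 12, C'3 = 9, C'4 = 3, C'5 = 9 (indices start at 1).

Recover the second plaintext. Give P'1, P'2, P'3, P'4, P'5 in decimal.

In CTR with a reused counter, both messages share the same keystream S_i, so C_i ⊕ C'_i = P_i ⊕ P'_i and thus P'_i = P_i ⊕ C_i ⊕ C'_i.
P'1: 5 ⊕ 8 ⊕ 13 = 0.
P'2: 9 ⊕ 7 ⊕ 12 = 2.
P'3: 5 ⊕ 10 ⊕ 9 = 6.
P'4: 6 ⊕ 6 ⊕ 3 = 3.
P'5: 14 ⊕ 15 ⊕ 9 = 8.

P'1 = 0, P'2 = 2, P'3 = 6, P'4 = 3, P'5 = 8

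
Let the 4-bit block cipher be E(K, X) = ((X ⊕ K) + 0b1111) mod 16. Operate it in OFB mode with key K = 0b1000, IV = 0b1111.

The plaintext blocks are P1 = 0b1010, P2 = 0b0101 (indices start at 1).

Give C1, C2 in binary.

C1 = 0b1100, C2 = 0b1000

OFB encryption: S_i = E(K, S_{i−1}) with S_{0} = IV; C_i = P_i ⊕ S_i.
C1: S = E(K, 0b1111) = 0b0110; 0b1010 ⊕ 0b0110 = 0b1100.
C2: S = E(K, 0b0110) = 0b1101; 0b0101 ⊕ 0b1101 = 0b1000.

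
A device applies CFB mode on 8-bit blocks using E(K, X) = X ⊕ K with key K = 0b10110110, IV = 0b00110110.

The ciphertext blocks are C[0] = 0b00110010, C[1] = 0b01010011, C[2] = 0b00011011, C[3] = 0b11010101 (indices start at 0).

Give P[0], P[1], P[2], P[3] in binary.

P[0] = 0b10110010, P[1] = 0b11010111, P[2] = 0b11111110, P[3] = 0b01111000

CFB decryption: P_i = C_i ⊕ E(K, C_{i−1}), with C_{−1} = IV.
P[0]: E(K, 0b00110110) = 0b10000000; 0b00110010 ⊕ 0b10000000 = 0b10110010.
P[1]: E(K, 0b00110010) = 0b10000100; 0b01010011 ⊕ 0b10000100 = 0b11010111.
P[2]: E(K, 0b01010011) = 0b11100101; 0b00011011 ⊕ 0b11100101 = 0b11111110.
P[3]: E(K, 0b00011011) = 0b10101101; 0b11010101 ⊕ 0b10101101 = 0b01111000.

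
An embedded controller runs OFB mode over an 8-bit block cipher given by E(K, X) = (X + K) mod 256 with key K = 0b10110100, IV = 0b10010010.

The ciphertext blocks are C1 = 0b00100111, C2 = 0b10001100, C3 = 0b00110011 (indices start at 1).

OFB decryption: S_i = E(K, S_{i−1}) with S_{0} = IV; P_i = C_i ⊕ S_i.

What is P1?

P1: S = E(K, 0b10010010) = 0b01000110; 0b00100111 ⊕ 0b01000110 = 0b01100001.

P1 = 0b01100001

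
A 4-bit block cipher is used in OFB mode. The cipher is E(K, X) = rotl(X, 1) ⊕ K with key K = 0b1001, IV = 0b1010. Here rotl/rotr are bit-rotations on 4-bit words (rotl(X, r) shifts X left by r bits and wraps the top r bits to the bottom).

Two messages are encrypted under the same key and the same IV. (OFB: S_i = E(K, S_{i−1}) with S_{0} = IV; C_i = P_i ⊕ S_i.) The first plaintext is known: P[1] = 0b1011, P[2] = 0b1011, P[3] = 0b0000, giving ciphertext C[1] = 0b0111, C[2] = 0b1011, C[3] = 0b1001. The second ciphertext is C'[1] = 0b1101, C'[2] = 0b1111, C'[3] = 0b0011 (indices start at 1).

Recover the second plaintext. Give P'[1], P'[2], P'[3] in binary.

P'[1] = 0b0001, P'[2] = 0b1111, P'[3] = 0b1010

In OFB with a reused IV, both messages share the same keystream S_i, so C_i ⊕ C'_i = P_i ⊕ P'_i and thus P'_i = P_i ⊕ C_i ⊕ C'_i.
P'[1]: 0b1011 ⊕ 0b0111 ⊕ 0b1101 = 0b0001.
P'[2]: 0b1011 ⊕ 0b1011 ⊕ 0b1111 = 0b1111.
P'[3]: 0b0000 ⊕ 0b1001 ⊕ 0b0011 = 0b1010.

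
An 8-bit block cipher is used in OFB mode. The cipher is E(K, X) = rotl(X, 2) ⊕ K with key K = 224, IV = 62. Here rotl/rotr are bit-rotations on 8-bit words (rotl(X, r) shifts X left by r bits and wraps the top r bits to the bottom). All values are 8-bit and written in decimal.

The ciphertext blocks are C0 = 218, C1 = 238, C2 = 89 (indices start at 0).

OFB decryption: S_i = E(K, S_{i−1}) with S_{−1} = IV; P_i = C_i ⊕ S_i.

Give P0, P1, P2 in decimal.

P0: S = E(K, 62) = 24; 218 ⊕ 24 = 194.
P1: S = E(K, 24) = 128; 238 ⊕ 128 = 110.
P2: S = E(K, 128) = 226; 89 ⊕ 226 = 187.

P0 = 194, P1 = 110, P2 = 187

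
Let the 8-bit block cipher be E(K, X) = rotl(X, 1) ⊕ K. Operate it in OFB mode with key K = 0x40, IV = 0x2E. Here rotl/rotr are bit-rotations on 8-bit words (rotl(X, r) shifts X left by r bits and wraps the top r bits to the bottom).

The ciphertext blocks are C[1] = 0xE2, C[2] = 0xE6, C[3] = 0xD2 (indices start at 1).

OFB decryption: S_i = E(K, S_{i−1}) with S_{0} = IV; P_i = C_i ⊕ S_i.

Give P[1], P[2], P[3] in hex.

P[1] = 0xFE, P[2] = 0x9E, P[3] = 0x62

P[1]: S = E(K, 0x2E) = 0x1C; 0xE2 ⊕ 0x1C = 0xFE.
P[2]: S = E(K, 0x1C) = 0x78; 0xE6 ⊕ 0x78 = 0x9E.
P[3]: S = E(K, 0x78) = 0xB0; 0xD2 ⊕ 0xB0 = 0x62.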